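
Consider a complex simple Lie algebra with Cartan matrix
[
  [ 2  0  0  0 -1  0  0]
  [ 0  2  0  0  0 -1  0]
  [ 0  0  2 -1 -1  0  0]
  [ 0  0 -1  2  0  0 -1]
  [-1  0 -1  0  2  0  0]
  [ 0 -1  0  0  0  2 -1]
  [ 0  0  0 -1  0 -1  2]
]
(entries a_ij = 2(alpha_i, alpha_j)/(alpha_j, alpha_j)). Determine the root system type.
A_7

The matrix has rank 7 with 2's on the diagonal. Reading the off-diagonal entries as Dynkin edges (a single edge where a_ij = a_ji = -1; a double or triple edge where a_ij * a_ji = 2 or 3), the diagram is a chain of 7 nodes with single edges (A_7). One simple-root ordering that puts it in standard form is (alpha_1, alpha_5, alpha_3, alpha_4, alpha_7, alpha_6, alpha_2). So the algebra is type A_7, i.e. sl(8).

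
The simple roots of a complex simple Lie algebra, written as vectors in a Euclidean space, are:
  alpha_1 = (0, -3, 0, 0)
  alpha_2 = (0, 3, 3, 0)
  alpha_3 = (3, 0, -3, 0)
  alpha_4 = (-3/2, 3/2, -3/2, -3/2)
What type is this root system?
F_4

Compute the Cartan integers a_ij = 2(alpha_i, alpha_j)/(alpha_j, alpha_j); the resulting 4x4 Cartan matrix is
[[2, -1, 0, -1], [-2, 2, -1, 0], [0, -1, 2, 0], [-1, 0, 0, 2]].
The roots have two lengths (squared-length ratio 2:1); the short ones are alpha_{1,4}. The associated Dynkin diagram is a chain of 4 nodes with a double edge between the middle two (F_4), so the type is F_4.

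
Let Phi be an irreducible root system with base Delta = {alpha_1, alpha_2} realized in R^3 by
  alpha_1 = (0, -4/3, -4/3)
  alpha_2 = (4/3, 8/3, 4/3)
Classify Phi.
Compute the Cartan integers a_ij = 2(alpha_i, alpha_j)/(alpha_j, alpha_j); the resulting 2x2 Cartan matrix is
[[2, -1], [-3, 2]].
The roots have two lengths (squared-length ratio 3:1); the short ones are alpha_{1}. The associated Dynkin diagram is two nodes joined by a triple edge (G_2), so the type is G_2.

G_2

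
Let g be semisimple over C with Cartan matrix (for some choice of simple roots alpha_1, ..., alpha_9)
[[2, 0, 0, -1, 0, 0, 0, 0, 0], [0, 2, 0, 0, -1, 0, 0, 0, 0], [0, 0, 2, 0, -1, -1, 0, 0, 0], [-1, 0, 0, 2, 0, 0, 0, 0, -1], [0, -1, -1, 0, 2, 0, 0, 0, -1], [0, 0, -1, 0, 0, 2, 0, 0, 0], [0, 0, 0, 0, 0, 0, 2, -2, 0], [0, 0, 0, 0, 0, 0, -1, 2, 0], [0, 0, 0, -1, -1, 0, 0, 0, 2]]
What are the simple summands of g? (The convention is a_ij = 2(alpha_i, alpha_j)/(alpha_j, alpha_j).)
B_2 ⊕ E_7

The diagram associated to this matrix has two connected components: the simple roots {alpha_7, alpha_8} form a chain of 2 nodes with a double edge at one end; the terminal node there is the unique short simple root (B_2), and {alpha_1, alpha_2, alpha_3, alpha_4, alpha_5, alpha_6, alpha_9} form a chain of 6 nodes with one extra node attached to the third node from one end (E_7). A semisimple Lie algebra decomposes uniquely as the direct sum of simple ideals, one per connected component of its Dynkin diagram, so g ≅ B_2 ⊕ E_7 (dimension 10 + 133 = 143).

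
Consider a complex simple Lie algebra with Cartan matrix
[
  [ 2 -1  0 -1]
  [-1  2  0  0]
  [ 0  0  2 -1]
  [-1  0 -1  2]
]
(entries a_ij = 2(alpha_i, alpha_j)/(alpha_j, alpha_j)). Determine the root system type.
The matrix has rank 4 with 2's on the diagonal. Reading the off-diagonal entries as Dynkin edges (a single edge where a_ij = a_ji = -1; a double or triple edge where a_ij * a_ji = 2 or 3), the diagram is a chain of 4 nodes with single edges (A_4). One simple-root ordering that puts it in standard form is (alpha_2, alpha_1, alpha_4, alpha_3). So the algebra is type A_4, i.e. sl(5).

type A_4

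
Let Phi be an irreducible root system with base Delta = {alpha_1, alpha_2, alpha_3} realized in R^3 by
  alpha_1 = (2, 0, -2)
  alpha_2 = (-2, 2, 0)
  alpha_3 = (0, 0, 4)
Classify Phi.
C_3

Compute the Cartan integers a_ij = 2(alpha_i, alpha_j)/(alpha_j, alpha_j); the resulting 3x3 Cartan matrix is
[[2, -1, -1], [-1, 2, 0], [-2, 0, 2]].
The roots have two lengths (squared-length ratio 2:1); the short ones are alpha_{1,2}. The associated Dynkin diagram is a chain of 3 nodes with a double edge at one end; the terminal node there is the unique long simple root (C_3), so the type is C_3 (the algebra sp(6)).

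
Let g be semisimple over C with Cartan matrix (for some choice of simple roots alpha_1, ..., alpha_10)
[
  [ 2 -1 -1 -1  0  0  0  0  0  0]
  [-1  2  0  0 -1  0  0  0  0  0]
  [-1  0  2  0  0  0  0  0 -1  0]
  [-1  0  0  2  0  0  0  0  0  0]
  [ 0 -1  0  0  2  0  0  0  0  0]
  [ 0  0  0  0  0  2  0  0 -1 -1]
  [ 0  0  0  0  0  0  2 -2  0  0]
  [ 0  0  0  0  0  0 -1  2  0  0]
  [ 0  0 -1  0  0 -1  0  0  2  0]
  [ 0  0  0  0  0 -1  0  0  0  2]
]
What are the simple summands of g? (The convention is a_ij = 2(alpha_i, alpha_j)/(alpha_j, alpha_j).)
The diagram associated to this matrix has two connected components: the simple roots {alpha_7, alpha_8} form a chain of 2 nodes with a double edge at one end; the terminal node there is the unique short simple root (B_2), and {alpha_1, alpha_2, alpha_3, alpha_4, alpha_5, alpha_6, alpha_9, alpha_10} form a chain of 7 nodes with one extra node attached to the third node from one end (E_8). A semisimple Lie algebra decomposes uniquely as the direct sum of simple ideals, one per connected component of its Dynkin diagram, so g ≅ B_2 ⊕ E_8 (dimension 10 + 248 = 258).

B2 ⊕ E8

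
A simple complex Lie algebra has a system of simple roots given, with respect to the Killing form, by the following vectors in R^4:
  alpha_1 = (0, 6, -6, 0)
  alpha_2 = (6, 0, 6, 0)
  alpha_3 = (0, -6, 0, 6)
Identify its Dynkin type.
type A_3

Compute the Cartan integers a_ij = 2(alpha_i, alpha_j)/(alpha_j, alpha_j); the resulting 3x3 Cartan matrix is
[[2, -1, -1], [-1, 2, 0], [-1, 0, 2]].
All simple roots have the same length, so the diagram is simply laced. The associated Dynkin diagram is a chain of 3 nodes with single edges (A_3), so the type is A_3 (the algebra sl(4)).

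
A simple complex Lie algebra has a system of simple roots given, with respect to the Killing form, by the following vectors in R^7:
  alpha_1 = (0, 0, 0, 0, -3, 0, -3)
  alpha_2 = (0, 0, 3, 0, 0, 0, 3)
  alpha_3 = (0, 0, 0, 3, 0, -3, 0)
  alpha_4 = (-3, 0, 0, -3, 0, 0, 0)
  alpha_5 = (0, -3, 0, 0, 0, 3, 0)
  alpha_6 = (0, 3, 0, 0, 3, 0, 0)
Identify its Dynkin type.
Compute the Cartan integers a_ij = 2(alpha_i, alpha_j)/(alpha_j, alpha_j); the resulting 6x6 Cartan matrix is
[[2, -1, 0, 0, 0, -1], [-1, 2, 0, 0, 0, 0], [0, 0, 2, -1, -1, 0], [0, 0, -1, 2, 0, 0], [0, 0, -1, 0, 2, -1], [-1, 0, 0, 0, -1, 2]].
All simple roots have the same length, so the diagram is simply laced. The associated Dynkin diagram is a chain of 6 nodes with single edges (A_6), so the type is A_6 (the algebra sl(7)).

type A_6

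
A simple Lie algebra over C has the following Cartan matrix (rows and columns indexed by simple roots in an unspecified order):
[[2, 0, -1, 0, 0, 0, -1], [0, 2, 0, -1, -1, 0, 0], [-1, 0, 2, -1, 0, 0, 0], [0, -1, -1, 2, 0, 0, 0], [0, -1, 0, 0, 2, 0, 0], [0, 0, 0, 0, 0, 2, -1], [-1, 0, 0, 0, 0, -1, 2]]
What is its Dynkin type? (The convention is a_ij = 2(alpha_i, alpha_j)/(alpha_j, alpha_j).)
type A_7

The matrix has rank 7 with 2's on the diagonal. Reading the off-diagonal entries as Dynkin edges (a single edge where a_ij = a_ji = -1; a double or triple edge where a_ij * a_ji = 2 or 3), the diagram is a chain of 7 nodes with single edges (A_7). One simple-root ordering that puts it in standard form is (alpha_5, alpha_2, alpha_4, alpha_3, alpha_1, alpha_7, alpha_6). So the algebra is type A_7, i.e. sl(8).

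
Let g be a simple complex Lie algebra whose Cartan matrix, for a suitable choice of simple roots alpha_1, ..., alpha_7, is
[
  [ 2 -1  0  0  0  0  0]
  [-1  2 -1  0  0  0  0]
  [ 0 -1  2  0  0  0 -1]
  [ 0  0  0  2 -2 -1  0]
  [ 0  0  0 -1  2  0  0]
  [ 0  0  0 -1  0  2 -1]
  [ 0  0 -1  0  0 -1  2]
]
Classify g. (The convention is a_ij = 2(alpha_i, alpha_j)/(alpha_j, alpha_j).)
B_7

The matrix has rank 7 with 2's on the diagonal. Reading the off-diagonal entries as Dynkin edges (a single edge where a_ij = a_ji = -1; a double or triple edge where a_ij * a_ji = 2 or 3), the diagram is a chain of 7 nodes with a double edge at one end; the terminal node there is the unique short simple root (B_7). One simple-root ordering that puts it in standard form is (alpha_1, alpha_2, alpha_3, alpha_7, alpha_6, alpha_4, alpha_5). So the algebra is type B_7, i.e. so(15).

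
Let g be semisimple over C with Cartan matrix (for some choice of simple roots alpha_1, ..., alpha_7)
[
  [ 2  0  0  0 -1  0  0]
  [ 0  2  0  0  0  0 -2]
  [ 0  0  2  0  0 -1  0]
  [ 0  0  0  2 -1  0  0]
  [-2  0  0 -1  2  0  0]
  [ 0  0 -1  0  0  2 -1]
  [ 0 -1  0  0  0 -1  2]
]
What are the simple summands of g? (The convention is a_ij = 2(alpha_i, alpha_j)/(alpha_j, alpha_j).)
The diagram associated to this matrix has two connected components: the simple roots {alpha_1, alpha_4, alpha_5} form a chain of 3 nodes with a double edge at one end; the terminal node there is the unique short simple root (B_3), and {alpha_2, alpha_3, alpha_6, alpha_7} form a chain of 4 nodes with a double edge at one end; the terminal node there is the unique long simple root (C_4). A semisimple Lie algebra decomposes uniquely as the direct sum of simple ideals, one per connected component of its Dynkin diagram, so g ≅ B_3 ⊕ C_4 (dimension 21 + 36 = 57).

B3 ⊕ C4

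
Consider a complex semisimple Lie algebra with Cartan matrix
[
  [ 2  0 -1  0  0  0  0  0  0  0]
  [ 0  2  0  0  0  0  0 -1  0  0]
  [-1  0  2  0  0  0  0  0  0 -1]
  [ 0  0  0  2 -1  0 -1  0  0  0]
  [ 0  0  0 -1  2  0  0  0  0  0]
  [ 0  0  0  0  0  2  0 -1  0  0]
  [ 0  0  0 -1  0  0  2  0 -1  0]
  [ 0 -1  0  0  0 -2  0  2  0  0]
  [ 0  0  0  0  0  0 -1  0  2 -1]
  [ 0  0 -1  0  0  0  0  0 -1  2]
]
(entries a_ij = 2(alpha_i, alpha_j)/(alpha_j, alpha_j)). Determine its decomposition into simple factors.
The diagram associated to this matrix has two connected components: the simple roots {alpha_1, alpha_3, alpha_4, alpha_5, alpha_7, alpha_9, alpha_10} form a chain of 7 nodes with single edges (A_7), and {alpha_2, alpha_6, alpha_8} form a chain of 3 nodes with a double edge at one end; the terminal node there is the unique short simple root (B_3). A semisimple Lie algebra decomposes uniquely as the direct sum of simple ideals, one per connected component of its Dynkin diagram, so g ≅ A_7 ⊕ B_3 (dimension 63 + 21 = 84).

type A_7 ⊕ type B_3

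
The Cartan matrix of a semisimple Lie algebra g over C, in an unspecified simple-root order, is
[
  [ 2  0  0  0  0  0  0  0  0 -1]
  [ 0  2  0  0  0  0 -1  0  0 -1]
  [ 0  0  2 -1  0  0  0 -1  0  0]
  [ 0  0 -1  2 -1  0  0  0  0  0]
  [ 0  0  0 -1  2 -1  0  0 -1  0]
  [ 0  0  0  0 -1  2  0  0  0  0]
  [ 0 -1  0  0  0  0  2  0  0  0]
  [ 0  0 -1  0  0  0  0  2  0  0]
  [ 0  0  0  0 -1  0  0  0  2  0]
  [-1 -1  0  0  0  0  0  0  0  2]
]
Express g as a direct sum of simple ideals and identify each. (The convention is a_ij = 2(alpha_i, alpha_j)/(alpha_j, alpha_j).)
A_4 (sl(5)) + D_6 (so(12))

The diagram associated to this matrix has two connected components: the simple roots {alpha_1, alpha_2, alpha_7, alpha_10} form a chain of 4 nodes with single edges (A_4), and {alpha_3, alpha_4, alpha_5, alpha_6, alpha_8, alpha_9} form a chain of 4 nodes with a fork of two nodes at one end (D_6). A semisimple Lie algebra decomposes uniquely as the direct sum of simple ideals, one per connected component of its Dynkin diagram, so g ≅ A_4 ⊕ D_6 (dimension 24 + 66 = 90).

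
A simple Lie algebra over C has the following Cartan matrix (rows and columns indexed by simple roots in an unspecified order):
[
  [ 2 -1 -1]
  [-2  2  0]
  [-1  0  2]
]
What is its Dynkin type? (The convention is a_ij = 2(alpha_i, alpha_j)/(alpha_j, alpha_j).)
C_3

The matrix has rank 3 with 2's on the diagonal. Reading the off-diagonal entries as Dynkin edges (a single edge where a_ij = a_ji = -1; a double or triple edge where a_ij * a_ji = 2 or 3), the diagram is a chain of 3 nodes with a double edge at one end; the terminal node there is the unique long simple root (C_3). One simple-root ordering that puts it in standard form is (alpha_3, alpha_1, alpha_2). So the algebra is type C_3, i.e. sp(6).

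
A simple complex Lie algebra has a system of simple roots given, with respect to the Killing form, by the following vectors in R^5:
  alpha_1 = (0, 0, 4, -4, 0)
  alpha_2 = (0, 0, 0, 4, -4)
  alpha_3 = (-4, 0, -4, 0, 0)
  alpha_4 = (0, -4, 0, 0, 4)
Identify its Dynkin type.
Compute the Cartan integers a_ij = 2(alpha_i, alpha_j)/(alpha_j, alpha_j); the resulting 4x4 Cartan matrix is
[[2, -1, -1, 0], [-1, 2, 0, -1], [-1, 0, 2, 0], [0, -1, 0, 2]].
All simple roots have the same length, so the diagram is simply laced. The associated Dynkin diagram is a chain of 4 nodes with single edges (A_4), so the type is A_4 (the algebra sl(5)).

type A_4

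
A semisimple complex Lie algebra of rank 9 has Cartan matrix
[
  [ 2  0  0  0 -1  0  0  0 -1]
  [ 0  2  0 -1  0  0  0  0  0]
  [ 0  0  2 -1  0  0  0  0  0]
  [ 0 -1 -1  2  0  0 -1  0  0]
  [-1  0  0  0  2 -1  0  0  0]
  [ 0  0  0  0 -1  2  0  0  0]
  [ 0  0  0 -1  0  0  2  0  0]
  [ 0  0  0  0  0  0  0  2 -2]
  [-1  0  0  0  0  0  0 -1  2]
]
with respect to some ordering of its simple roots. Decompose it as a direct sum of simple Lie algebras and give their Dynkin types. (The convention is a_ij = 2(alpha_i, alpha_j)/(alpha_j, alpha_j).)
The diagram associated to this matrix has two connected components: the simple roots {alpha_1, alpha_5, alpha_6, alpha_8, alpha_9} form a chain of 5 nodes with a double edge at one end; the terminal node there is the unique long simple root (C_5), and {alpha_2, alpha_3, alpha_4, alpha_7} form a chain of 2 nodes with a fork of two nodes at one end (D_4). A semisimple Lie algebra decomposes uniquely as the direct sum of simple ideals, one per connected component of its Dynkin diagram, so g ≅ C_5 ⊕ D_4 (dimension 55 + 28 = 83).

C5 + D4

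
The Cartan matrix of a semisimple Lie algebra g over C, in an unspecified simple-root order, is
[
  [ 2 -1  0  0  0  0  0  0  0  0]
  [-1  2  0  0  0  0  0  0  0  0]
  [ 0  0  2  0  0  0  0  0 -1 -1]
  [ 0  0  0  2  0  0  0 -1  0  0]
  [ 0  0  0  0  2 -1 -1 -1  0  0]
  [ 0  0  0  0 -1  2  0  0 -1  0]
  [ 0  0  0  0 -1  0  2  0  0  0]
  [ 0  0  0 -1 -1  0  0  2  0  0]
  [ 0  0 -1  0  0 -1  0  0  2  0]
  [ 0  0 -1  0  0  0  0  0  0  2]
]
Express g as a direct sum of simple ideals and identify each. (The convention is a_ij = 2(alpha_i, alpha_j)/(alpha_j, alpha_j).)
The diagram associated to this matrix has two connected components: the simple roots {alpha_1, alpha_2} form a chain of 2 nodes with single edges (A_2), and {alpha_3, alpha_4, alpha_5, alpha_6, alpha_7, alpha_8, alpha_9, alpha_10} form a chain of 7 nodes with one extra node attached to the third node from one end (E_8). A semisimple Lie algebra decomposes uniquely as the direct sum of simple ideals, one per connected component of its Dynkin diagram, so g ≅ A_2 ⊕ E_8 (dimension 8 + 248 = 256).

A_2 + E_8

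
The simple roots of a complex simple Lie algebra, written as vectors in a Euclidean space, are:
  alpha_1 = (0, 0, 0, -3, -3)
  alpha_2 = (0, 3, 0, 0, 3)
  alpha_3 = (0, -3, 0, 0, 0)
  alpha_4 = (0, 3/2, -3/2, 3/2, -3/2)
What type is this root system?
type F_4

Compute the Cartan integers a_ij = 2(alpha_i, alpha_j)/(alpha_j, alpha_j); the resulting 4x4 Cartan matrix is
[[2, -1, 0, 0], [-1, 2, -2, 0], [0, -1, 2, -1], [0, 0, -1, 2]].
The roots have two lengths (squared-length ratio 2:1); the short ones are alpha_{3,4}. The associated Dynkin diagram is a chain of 4 nodes with a double edge between the middle two (F_4), so the type is F_4.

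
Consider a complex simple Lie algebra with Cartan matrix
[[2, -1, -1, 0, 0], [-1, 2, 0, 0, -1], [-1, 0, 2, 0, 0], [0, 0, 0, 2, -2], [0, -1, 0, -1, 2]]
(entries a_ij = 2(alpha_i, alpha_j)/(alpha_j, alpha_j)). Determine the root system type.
C5

The matrix has rank 5 with 2's on the diagonal. Reading the off-diagonal entries as Dynkin edges (a single edge where a_ij = a_ji = -1; a double or triple edge where a_ij * a_ji = 2 or 3), the diagram is a chain of 5 nodes with a double edge at one end; the terminal node there is the unique long simple root (C_5). One simple-root ordering that puts it in standard form is (alpha_3, alpha_1, alpha_2, alpha_5, alpha_4). So the algebra is type C_5, i.e. sp(10).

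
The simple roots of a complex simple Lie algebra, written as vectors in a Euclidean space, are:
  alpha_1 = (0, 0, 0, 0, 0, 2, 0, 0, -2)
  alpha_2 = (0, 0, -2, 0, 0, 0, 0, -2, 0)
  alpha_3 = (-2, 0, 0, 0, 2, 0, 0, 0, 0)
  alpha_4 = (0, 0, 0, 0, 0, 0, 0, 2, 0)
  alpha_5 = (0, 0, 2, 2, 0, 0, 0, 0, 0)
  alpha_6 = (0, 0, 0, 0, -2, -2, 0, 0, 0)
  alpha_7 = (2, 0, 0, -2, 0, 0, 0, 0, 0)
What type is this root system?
Compute the Cartan integers a_ij = 2(alpha_i, alpha_j)/(alpha_j, alpha_j); the resulting 7x7 Cartan matrix is
[[2, 0, 0, 0, 0, -1, 0], [0, 2, 0, -2, -1, 0, 0], [0, 0, 2, 0, 0, -1, -1], [0, -1, 0, 2, 0, 0, 0], [0, -1, 0, 0, 2, 0, -1], [-1, 0, -1, 0, 0, 2, 0], [0, 0, -1, 0, -1, 0, 2]].
The roots have two lengths (squared-length ratio 2:1); the short ones are alpha_{4}. The associated Dynkin diagram is a chain of 7 nodes with a double edge at one end; the terminal node there is the unique short simple root (B_7), so the type is B_7 (the algebra so(15)).

B_7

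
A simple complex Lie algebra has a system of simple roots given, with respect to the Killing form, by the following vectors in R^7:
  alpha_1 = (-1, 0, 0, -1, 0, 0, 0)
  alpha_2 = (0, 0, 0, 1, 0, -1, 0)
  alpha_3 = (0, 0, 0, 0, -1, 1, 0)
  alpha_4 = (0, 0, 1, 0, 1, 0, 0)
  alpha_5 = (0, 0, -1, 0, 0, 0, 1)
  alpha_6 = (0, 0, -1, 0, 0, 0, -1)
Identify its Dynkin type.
Compute the Cartan integers a_ij = 2(alpha_i, alpha_j)/(alpha_j, alpha_j); the resulting 6x6 Cartan matrix is
[[2, -1, 0, 0, 0, 0], [-1, 2, -1, 0, 0, 0], [0, -1, 2, -1, 0, 0], [0, 0, -1, 2, -1, -1], [0, 0, 0, -1, 2, 0], [0, 0, 0, -1, 0, 2]].
All simple roots have the same length, so the diagram is simply laced. The associated Dynkin diagram is a chain of 4 nodes with a fork of two nodes at one end (D_6), so the type is D_6 (the algebra so(12)).

D6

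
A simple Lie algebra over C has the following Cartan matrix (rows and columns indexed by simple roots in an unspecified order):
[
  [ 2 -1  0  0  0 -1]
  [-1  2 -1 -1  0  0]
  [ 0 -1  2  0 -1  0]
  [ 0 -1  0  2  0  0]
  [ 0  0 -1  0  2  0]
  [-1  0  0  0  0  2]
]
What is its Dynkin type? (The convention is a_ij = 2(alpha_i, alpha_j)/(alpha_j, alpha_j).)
The matrix has rank 6 with 2's on the diagonal. Reading the off-diagonal entries as Dynkin edges (a single edge where a_ij = a_ji = -1; a double or triple edge where a_ij * a_ji = 2 or 3), the diagram is a chain of 5 nodes with one extra node attached to the third node from one end (E_6). One simple-root ordering that puts it in standard form is (alpha_6, alpha_4, alpha_1, alpha_2, alpha_3, alpha_5). So the algebra is type E_6.

type E_6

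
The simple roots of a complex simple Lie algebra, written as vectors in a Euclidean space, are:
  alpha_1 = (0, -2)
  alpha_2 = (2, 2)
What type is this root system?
type B_2

Compute the Cartan integers a_ij = 2(alpha_i, alpha_j)/(alpha_j, alpha_j); the resulting 2x2 Cartan matrix is
[[2, -1], [-2, 2]].
The roots have two lengths (squared-length ratio 2:1); the short ones are alpha_{1}. The associated Dynkin diagram is a chain of 2 nodes with a double edge at one end; the terminal node there is the unique short simple root (B_2), so the type is B_2 (the algebra so(5)).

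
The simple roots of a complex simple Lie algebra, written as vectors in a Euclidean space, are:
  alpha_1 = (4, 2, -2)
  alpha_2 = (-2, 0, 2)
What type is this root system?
Compute the Cartan integers a_ij = 2(alpha_i, alpha_j)/(alpha_j, alpha_j); the resulting 2x2 Cartan matrix is
[[2, -3], [-1, 2]].
The roots have two lengths (squared-length ratio 3:1); the short ones are alpha_{2}. The associated Dynkin diagram is two nodes joined by a triple edge (G_2), so the type is G_2.

G_2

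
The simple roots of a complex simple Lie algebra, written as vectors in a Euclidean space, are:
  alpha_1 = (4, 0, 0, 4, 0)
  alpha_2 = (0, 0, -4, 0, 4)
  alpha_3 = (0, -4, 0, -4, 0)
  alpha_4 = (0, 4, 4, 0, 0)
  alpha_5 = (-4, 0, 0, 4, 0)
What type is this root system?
Compute the Cartan integers a_ij = 2(alpha_i, alpha_j)/(alpha_j, alpha_j); the resulting 5x5 Cartan matrix is
[[2, 0, -1, 0, 0], [0, 2, 0, -1, 0], [-1, 0, 2, -1, -1], [0, -1, -1, 2, 0], [0, 0, -1, 0, 2]].
All simple roots have the same length, so the diagram is simply laced. The associated Dynkin diagram is a chain of 3 nodes with a fork of two nodes at one end (D_5), so the type is D_5 (the algebra so(10)).

type D_5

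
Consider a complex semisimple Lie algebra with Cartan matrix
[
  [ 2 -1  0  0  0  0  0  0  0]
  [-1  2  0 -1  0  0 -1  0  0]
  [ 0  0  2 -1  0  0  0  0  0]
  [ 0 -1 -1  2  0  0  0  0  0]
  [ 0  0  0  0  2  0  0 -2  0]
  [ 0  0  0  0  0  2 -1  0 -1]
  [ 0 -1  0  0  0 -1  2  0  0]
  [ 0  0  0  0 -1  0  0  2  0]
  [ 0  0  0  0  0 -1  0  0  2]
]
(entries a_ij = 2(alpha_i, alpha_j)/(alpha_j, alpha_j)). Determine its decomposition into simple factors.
B2 + E7

The diagram associated to this matrix has two connected components: the simple roots {alpha_5, alpha_8} form a chain of 2 nodes with a double edge at one end; the terminal node there is the unique short simple root (B_2), and {alpha_1, alpha_2, alpha_3, alpha_4, alpha_6, alpha_7, alpha_9} form a chain of 6 nodes with one extra node attached to the third node from one end (E_7). A semisimple Lie algebra decomposes uniquely as the direct sum of simple ideals, one per connected component of its Dynkin diagram, so g ≅ B_2 ⊕ E_7 (dimension 10 + 133 = 143).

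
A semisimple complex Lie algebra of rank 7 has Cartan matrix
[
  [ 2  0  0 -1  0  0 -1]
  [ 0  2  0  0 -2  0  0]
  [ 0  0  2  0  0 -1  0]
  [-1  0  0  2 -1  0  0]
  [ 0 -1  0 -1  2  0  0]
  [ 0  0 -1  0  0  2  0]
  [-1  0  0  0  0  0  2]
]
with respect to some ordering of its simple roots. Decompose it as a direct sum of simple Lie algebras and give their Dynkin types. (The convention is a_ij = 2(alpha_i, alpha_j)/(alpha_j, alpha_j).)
A_2 ⊕ C_5

The diagram associated to this matrix has two connected components: the simple roots {alpha_3, alpha_6} form a chain of 2 nodes with single edges (A_2), and {alpha_1, alpha_2, alpha_4, alpha_5, alpha_7} form a chain of 5 nodes with a double edge at one end; the terminal node there is the unique long simple root (C_5). A semisimple Lie algebra decomposes uniquely as the direct sum of simple ideals, one per connected component of its Dynkin diagram, so g ≅ A_2 ⊕ C_5 (dimension 8 + 55 = 63).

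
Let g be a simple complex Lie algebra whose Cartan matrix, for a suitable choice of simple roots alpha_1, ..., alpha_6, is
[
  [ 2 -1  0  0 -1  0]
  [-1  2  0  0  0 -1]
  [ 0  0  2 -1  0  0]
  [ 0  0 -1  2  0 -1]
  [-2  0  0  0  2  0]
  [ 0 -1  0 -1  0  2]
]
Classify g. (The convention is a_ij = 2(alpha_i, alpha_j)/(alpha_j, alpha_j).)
C6

The matrix has rank 6 with 2's on the diagonal. Reading the off-diagonal entries as Dynkin edges (a single edge where a_ij = a_ji = -1; a double or triple edge where a_ij * a_ji = 2 or 3), the diagram is a chain of 6 nodes with a double edge at one end; the terminal node there is the unique long simple root (C_6). One simple-root ordering that puts it in standard form is (alpha_3, alpha_4, alpha_6, alpha_2, alpha_1, alpha_5). So the algebra is type C_6, i.e. sp(12).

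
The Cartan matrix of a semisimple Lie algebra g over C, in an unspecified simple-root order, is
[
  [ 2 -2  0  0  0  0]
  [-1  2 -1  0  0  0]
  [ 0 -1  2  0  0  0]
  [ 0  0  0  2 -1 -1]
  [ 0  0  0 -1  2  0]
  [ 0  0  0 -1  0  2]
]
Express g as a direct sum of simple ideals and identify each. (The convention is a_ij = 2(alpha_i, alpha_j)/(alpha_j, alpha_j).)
The diagram associated to this matrix has two connected components: the simple roots {alpha_4, alpha_5, alpha_6} form a chain of 3 nodes with single edges (A_3), and {alpha_1, alpha_2, alpha_3} form a chain of 3 nodes with a double edge at one end; the terminal node there is the unique long simple root (C_3). A semisimple Lie algebra decomposes uniquely as the direct sum of simple ideals, one per connected component of its Dynkin diagram, so g ≅ A_3 ⊕ C_3 (dimension 15 + 21 = 36).

A_3 ⊕ C_3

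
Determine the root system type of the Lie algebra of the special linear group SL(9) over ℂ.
type A_8

This is sl(9), which has dimension 9^2 - 1 = 80 and rank 9 - 1 = 8 (a Cartan subalgebra is the diagonal traceless matrices). In the classification of classical Lie algebras, the special linear algebra sl(n+1) has type A_n; here n = 8, so the Dynkin diagram is a chain of 8 nodes with single edges (A_8). Hence the type is A_8.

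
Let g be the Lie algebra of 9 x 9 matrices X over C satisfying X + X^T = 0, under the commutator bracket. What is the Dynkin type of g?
B_4 (so(9))

This is so(9) with 9 odd, which has dimension 9(9-1)/2 = 36 and rank (9-1)/2 = 4. In the classification of classical Lie algebras, the orthogonal algebra so(2n+1) in an odd number of variables has type B_n; here n = 4, so the Dynkin diagram is a chain of 4 nodes with a double edge at one end; the terminal node there is the unique short simple root (B_4). Hence the type is B_4.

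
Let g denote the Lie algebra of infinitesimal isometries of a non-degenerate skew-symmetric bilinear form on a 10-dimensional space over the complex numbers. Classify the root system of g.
type C_5

This is sp(10), which has dimension 10(10+1)/2 = 55 and rank 10/2 = 5. In the classification of classical Lie algebras, the symplectic algebra sp(2n) has type C_n; here n = 5, so the Dynkin diagram is a chain of 5 nodes with a double edge at one end; the terminal node there is the unique long simple root (C_5). Hence the type is C_5.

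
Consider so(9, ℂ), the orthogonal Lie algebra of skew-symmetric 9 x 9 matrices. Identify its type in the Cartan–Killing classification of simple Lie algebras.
B_4

This is so(9) with 9 odd, which has dimension 9(9-1)/2 = 36 and rank (9-1)/2 = 4. In the classification of classical Lie algebras, the orthogonal algebra so(2n+1) in an odd number of variables has type B_n; here n = 4, so the Dynkin diagram is a chain of 4 nodes with a double edge at one end; the terminal node there is the unique short simple root (B_4). Hence the type is B_4.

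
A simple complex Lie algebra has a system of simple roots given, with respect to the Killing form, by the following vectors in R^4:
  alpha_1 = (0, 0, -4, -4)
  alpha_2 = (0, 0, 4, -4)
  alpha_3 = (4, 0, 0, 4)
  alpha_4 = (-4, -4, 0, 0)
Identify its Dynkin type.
Compute the Cartan integers a_ij = 2(alpha_i, alpha_j)/(alpha_j, alpha_j); the resulting 4x4 Cartan matrix is
[[2, 0, -1, 0], [0, 2, -1, 0], [-1, -1, 2, -1], [0, 0, -1, 2]].
All simple roots have the same length, so the diagram is simply laced. The associated Dynkin diagram is a chain of 2 nodes with a fork of two nodes at one end (D_4), so the type is D_4 (the algebra so(8)).

type D_4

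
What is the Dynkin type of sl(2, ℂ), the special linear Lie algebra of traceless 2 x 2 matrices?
This is sl(2), which has dimension 2^2 - 1 = 3 and rank 2 - 1 = 1 (a Cartan subalgebra is the diagonal traceless matrices). In the classification of classical Lie algebras, the special linear algebra sl(n+1) has type A_n; here n = 1, so the Dynkin diagram is a chain of 1 nodes with single edges (A_1). Hence the type is A_1.

A1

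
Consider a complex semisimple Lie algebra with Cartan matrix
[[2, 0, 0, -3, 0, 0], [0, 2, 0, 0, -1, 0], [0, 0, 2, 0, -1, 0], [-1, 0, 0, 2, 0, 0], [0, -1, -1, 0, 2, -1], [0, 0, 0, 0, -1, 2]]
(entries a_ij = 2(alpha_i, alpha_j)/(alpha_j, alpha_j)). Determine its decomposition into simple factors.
The diagram associated to this matrix has two connected components: the simple roots {alpha_2, alpha_3, alpha_5, alpha_6} form a chain of 2 nodes with a fork of two nodes at one end (D_4), and {alpha_1, alpha_4} form two nodes joined by a triple edge (G_2). A semisimple Lie algebra decomposes uniquely as the direct sum of simple ideals, one per connected component of its Dynkin diagram, so g ≅ D_4 ⊕ G_2 (dimension 28 + 14 = 42).

D_4 + G_2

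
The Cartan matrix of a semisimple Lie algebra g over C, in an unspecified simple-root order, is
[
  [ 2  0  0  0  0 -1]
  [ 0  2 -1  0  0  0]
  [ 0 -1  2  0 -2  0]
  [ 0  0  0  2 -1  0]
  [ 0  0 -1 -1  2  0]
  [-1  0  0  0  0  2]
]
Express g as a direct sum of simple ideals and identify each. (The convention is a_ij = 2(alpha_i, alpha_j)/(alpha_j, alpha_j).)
The diagram associated to this matrix has two connected components: the simple roots {alpha_1, alpha_6} form a chain of 2 nodes with single edges (A_2), and {alpha_2, alpha_3, alpha_4, alpha_5} form a chain of 4 nodes with a double edge between the middle two (F_4). A semisimple Lie algebra decomposes uniquely as the direct sum of simple ideals, one per connected component of its Dynkin diagram, so g ≅ A_2 ⊕ F_4 (dimension 8 + 52 = 60).

A_2 ⊕ F_4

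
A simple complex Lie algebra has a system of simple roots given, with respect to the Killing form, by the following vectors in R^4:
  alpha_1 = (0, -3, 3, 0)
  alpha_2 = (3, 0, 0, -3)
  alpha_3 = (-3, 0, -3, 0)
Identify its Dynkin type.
Compute the Cartan integers a_ij = 2(alpha_i, alpha_j)/(alpha_j, alpha_j); the resulting 3x3 Cartan matrix is
[[2, 0, -1], [0, 2, -1], [-1, -1, 2]].
All simple roots have the same length, so the diagram is simply laced. The associated Dynkin diagram is a chain of 3 nodes with single edges (A_3), so the type is A_3 (the algebra sl(4)).

A3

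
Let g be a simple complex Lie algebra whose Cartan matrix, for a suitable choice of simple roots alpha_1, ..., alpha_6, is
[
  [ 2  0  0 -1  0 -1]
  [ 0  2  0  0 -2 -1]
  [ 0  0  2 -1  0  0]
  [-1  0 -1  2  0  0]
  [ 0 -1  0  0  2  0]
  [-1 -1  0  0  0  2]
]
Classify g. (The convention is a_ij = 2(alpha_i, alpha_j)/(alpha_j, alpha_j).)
B_6 (so(13))

The matrix has rank 6 with 2's on the diagonal. Reading the off-diagonal entries as Dynkin edges (a single edge where a_ij = a_ji = -1; a double or triple edge where a_ij * a_ji = 2 or 3), the diagram is a chain of 6 nodes with a double edge at one end; the terminal node there is the unique short simple root (B_6). One simple-root ordering that puts it in standard form is (alpha_3, alpha_4, alpha_1, alpha_6, alpha_2, alpha_5). So the algebra is type B_6, i.e. so(13).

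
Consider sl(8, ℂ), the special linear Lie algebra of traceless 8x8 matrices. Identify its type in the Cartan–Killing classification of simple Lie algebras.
This is sl(8), which has dimension 8^2 - 1 = 63 and rank 8 - 1 = 7 (a Cartan subalgebra is the diagonal traceless matrices). In the classification of classical Lie algebras, the special linear algebra sl(n+1) has type A_n; here n = 7, so the Dynkin diagram is a chain of 7 nodes with single edges (A_7). Hence the type is A_7.

A_7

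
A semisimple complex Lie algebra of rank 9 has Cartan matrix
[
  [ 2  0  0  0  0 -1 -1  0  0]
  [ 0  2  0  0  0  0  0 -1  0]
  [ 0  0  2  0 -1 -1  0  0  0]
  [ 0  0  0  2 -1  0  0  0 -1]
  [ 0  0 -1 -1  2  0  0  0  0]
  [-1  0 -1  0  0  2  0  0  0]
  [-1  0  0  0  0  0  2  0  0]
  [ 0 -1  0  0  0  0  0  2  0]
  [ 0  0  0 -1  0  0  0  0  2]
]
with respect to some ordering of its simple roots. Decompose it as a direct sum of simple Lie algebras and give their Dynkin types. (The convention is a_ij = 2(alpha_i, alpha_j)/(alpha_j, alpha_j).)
The diagram associated to this matrix has two connected components: the simple roots {alpha_2, alpha_8} form a chain of 2 nodes with single edges (A_2), and {alpha_1, alpha_3, alpha_4, alpha_5, alpha_6, alpha_7, alpha_9} form a chain of 7 nodes with single edges (A_7). A semisimple Lie algebra decomposes uniquely as the direct sum of simple ideals, one per connected component of its Dynkin diagram, so g ≅ A_2 ⊕ A_7 (dimension 8 + 63 = 71).

type A_2 + type A_7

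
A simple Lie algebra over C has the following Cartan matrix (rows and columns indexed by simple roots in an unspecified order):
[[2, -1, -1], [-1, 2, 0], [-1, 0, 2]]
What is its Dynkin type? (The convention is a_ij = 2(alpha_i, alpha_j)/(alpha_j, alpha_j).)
A_3 (sl(4))

The matrix has rank 3 with 2's on the diagonal. Reading the off-diagonal entries as Dynkin edges (a single edge where a_ij = a_ji = -1; a double or triple edge where a_ij * a_ji = 2 or 3), the diagram is a chain of 3 nodes with single edges (A_3). One simple-root ordering that puts it in standard form is (alpha_2, alpha_1, alpha_3). So the algebra is type A_3, i.e. sl(4).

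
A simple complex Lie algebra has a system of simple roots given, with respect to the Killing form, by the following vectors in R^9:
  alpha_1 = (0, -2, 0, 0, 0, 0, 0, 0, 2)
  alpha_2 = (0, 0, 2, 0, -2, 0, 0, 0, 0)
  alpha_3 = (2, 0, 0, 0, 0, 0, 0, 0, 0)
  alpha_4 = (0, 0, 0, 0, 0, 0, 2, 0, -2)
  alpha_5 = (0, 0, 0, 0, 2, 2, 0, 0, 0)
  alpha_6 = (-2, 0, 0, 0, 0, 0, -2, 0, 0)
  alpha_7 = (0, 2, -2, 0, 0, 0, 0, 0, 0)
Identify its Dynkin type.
B_7

Compute the Cartan integers a_ij = 2(alpha_i, alpha_j)/(alpha_j, alpha_j); the resulting 7x7 Cartan matrix is
[[2, 0, 0, -1, 0, 0, -1], [0, 2, 0, 0, -1, 0, -1], [0, 0, 2, 0, 0, -1, 0], [-1, 0, 0, 2, 0, -1, 0], [0, -1, 0, 0, 2, 0, 0], [0, 0, -2, -1, 0, 2, 0], [-1, -1, 0, 0, 0, 0, 2]].
The roots have two lengths (squared-length ratio 2:1); the short ones are alpha_{3}. The associated Dynkin diagram is a chain of 7 nodes with a double edge at one end; the terminal node there is the unique short simple root (B_7), so the type is B_7 (the algebra so(15)).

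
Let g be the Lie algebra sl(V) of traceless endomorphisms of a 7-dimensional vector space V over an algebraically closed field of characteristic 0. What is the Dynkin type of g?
This is sl(7), which has dimension 7^2 - 1 = 48 and rank 7 - 1 = 6 (a Cartan subalgebra is the diagonal traceless matrices). In the classification of classical Lie algebras, the special linear algebra sl(n+1) has type A_n; here n = 6, so the Dynkin diagram is a chain of 6 nodes with single edges (A_6). Hence the type is A_6.

A_6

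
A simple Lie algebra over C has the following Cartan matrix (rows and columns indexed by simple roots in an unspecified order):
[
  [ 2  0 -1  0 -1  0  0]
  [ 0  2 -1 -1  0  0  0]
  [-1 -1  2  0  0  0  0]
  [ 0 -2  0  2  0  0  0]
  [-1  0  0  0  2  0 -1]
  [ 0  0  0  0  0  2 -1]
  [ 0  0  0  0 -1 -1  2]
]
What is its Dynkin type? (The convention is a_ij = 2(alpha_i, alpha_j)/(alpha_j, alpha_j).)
The matrix has rank 7 with 2's on the diagonal. Reading the off-diagonal entries as Dynkin edges (a single edge where a_ij = a_ji = -1; a double or triple edge where a_ij * a_ji = 2 or 3), the diagram is a chain of 7 nodes with a double edge at one end; the terminal node there is the unique long simple root (C_7). One simple-root ordering that puts it in standard form is (alpha_6, alpha_7, alpha_5, alpha_1, alpha_3, alpha_2, alpha_4). So the algebra is type C_7, i.e. sp(14).

C_7 (sp(14))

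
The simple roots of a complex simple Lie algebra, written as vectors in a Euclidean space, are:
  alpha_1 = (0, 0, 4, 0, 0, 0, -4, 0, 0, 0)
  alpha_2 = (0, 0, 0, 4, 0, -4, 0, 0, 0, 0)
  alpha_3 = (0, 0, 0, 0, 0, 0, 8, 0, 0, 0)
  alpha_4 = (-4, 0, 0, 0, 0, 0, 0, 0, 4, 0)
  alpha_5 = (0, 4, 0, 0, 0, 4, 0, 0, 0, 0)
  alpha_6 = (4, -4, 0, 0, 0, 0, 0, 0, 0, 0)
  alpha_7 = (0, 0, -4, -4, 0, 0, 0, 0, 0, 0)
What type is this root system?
Compute the Cartan integers a_ij = 2(alpha_i, alpha_j)/(alpha_j, alpha_j); the resulting 7x7 Cartan matrix is
[[2, 0, -1, 0, 0, 0, -1], [0, 2, 0, 0, -1, 0, -1], [-2, 0, 2, 0, 0, 0, 0], [0, 0, 0, 2, 0, -1, 0], [0, -1, 0, 0, 2, -1, 0], [0, 0, 0, -1, -1, 2, 0], [-1, -1, 0, 0, 0, 0, 2]].
The roots have two lengths (squared-length ratio 2:1); the short ones are alpha_{1,2,4,5,6,7}. The associated Dynkin diagram is a chain of 7 nodes with a double edge at one end; the terminal node there is the unique long simple root (C_7), so the type is C_7 (the algebra sp(14)).

C7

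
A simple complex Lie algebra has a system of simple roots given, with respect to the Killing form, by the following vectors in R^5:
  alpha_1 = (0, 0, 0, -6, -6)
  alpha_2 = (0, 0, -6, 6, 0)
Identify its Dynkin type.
A_2

Compute the Cartan integers a_ij = 2(alpha_i, alpha_j)/(alpha_j, alpha_j); the resulting 2x2 Cartan matrix is
[[2, -1], [-1, 2]].
All simple roots have the same length, so the diagram is simply laced. The associated Dynkin diagram is a chain of 2 nodes with single edges (A_2), so the type is A_2 (the algebra sl(3)).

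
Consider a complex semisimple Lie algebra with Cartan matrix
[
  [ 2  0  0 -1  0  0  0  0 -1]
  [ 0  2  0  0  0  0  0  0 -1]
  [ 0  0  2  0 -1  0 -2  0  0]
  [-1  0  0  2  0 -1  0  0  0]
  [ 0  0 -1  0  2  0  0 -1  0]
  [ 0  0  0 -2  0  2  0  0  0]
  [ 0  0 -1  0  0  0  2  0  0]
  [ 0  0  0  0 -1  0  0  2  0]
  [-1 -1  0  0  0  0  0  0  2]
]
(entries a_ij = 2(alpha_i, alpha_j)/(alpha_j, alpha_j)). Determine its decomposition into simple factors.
type B_4 + type C_5

The diagram associated to this matrix has two connected components: the simple roots {alpha_3, alpha_5, alpha_7, alpha_8} form a chain of 4 nodes with a double edge at one end; the terminal node there is the unique short simple root (B_4), and {alpha_1, alpha_2, alpha_4, alpha_6, alpha_9} form a chain of 5 nodes with a double edge at one end; the terminal node there is the unique long simple root (C_5). A semisimple Lie algebra decomposes uniquely as the direct sum of simple ideals, one per connected component of its Dynkin diagram, so g ≅ B_4 ⊕ C_5 (dimension 36 + 55 = 91).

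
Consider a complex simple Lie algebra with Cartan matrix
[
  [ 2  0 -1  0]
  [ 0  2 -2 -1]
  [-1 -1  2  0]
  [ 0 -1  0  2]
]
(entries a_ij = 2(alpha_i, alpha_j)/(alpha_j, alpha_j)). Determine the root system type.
The matrix has rank 4 with 2's on the diagonal. Reading the off-diagonal entries as Dynkin edges (a single edge where a_ij = a_ji = -1; a double or triple edge where a_ij * a_ji = 2 or 3), the diagram is a chain of 4 nodes with a double edge between the middle two (F_4). One simple-root ordering that puts it in standard form is (alpha_4, alpha_2, alpha_3, alpha_1). So the algebra is type F_4.

F4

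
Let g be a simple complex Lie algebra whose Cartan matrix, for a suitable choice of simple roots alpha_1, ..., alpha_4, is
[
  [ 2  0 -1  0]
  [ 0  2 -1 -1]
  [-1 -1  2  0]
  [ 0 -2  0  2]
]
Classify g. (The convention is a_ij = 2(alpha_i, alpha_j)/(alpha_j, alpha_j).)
C_4 (sp(8))

The matrix has rank 4 with 2's on the diagonal. Reading the off-diagonal entries as Dynkin edges (a single edge where a_ij = a_ji = -1; a double or triple edge where a_ij * a_ji = 2 or 3), the diagram is a chain of 4 nodes with a double edge at one end; the terminal node there is the unique long simple root (C_4). One simple-root ordering that puts it in standard form is (alpha_1, alpha_3, alpha_2, alpha_4). So the algebra is type C_4, i.e. sp(8).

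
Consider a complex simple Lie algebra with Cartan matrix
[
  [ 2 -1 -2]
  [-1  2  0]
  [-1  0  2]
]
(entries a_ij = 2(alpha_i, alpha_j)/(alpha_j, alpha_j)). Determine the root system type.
The matrix has rank 3 with 2's on the diagonal. Reading the off-diagonal entries as Dynkin edges (a single edge where a_ij = a_ji = -1; a double or triple edge where a_ij * a_ji = 2 or 3), the diagram is a chain of 3 nodes with a double edge at one end; the terminal node there is the unique short simple root (B_3). One simple-root ordering that puts it in standard form is (alpha_2, alpha_1, alpha_3). So the algebra is type B_3, i.e. so(7).

B_3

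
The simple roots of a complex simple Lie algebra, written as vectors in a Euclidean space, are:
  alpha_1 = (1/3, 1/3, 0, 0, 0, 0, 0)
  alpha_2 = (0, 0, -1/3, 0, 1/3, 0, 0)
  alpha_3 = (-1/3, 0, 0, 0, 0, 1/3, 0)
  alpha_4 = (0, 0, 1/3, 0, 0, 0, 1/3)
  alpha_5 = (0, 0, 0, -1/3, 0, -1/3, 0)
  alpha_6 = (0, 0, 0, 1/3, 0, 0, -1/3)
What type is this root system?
Compute the Cartan integers a_ij = 2(alpha_i, alpha_j)/(alpha_j, alpha_j); the resulting 6x6 Cartan matrix is
[[2, 0, -1, 0, 0, 0], [0, 2, 0, -1, 0, 0], [-1, 0, 2, 0, -1, 0], [0, -1, 0, 2, 0, -1], [0, 0, -1, 0, 2, -1], [0, 0, 0, -1, -1, 2]].
All simple roots have the same length, so the diagram is simply laced. The associated Dynkin diagram is a chain of 6 nodes with single edges (A_6), so the type is A_6 (the algebra sl(7)).

A_6 (sl(7))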